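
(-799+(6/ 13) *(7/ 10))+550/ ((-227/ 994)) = -47319978/ 14755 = -3207.05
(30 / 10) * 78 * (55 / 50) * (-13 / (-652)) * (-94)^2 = 36958779 / 815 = 45348.20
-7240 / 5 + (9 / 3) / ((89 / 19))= -128815 / 89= -1447.36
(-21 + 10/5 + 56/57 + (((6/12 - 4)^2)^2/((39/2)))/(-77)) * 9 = -3544215/21736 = -163.06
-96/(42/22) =-352/7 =-50.29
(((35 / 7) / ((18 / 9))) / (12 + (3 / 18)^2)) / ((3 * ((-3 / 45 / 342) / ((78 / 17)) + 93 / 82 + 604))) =492172200 / 4298682310709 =0.00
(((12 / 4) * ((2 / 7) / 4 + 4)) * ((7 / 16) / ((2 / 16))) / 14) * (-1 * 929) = -158859 / 56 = -2836.77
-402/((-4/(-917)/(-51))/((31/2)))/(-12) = -97135059/16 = -6070941.19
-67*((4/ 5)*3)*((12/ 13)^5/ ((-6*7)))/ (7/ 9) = 300091392/ 90966785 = 3.30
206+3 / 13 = 2681 / 13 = 206.23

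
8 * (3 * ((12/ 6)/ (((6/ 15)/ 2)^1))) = 240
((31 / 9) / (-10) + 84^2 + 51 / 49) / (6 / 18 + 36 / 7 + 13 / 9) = 31120031 / 30520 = 1019.66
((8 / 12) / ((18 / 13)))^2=169 / 729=0.23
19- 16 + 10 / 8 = 17 / 4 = 4.25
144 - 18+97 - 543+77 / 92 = -29363 / 92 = -319.16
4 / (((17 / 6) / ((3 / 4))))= 18 / 17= 1.06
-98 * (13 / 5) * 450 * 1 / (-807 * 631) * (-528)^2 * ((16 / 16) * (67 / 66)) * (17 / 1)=183881617920 / 169739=1083319.79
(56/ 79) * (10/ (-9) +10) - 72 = -46712/ 711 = -65.70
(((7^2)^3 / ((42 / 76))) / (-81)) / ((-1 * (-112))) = -45619 / 1944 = -23.47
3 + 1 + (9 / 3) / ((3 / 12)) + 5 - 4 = 17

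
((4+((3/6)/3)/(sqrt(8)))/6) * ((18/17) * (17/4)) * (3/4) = 3 * sqrt(2)/128+9/4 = 2.28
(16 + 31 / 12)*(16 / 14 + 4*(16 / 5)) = 27206 / 105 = 259.10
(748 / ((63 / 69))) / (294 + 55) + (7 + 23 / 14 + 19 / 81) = 4442399 / 395766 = 11.22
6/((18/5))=5/3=1.67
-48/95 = -0.51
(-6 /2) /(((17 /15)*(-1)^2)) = -2.65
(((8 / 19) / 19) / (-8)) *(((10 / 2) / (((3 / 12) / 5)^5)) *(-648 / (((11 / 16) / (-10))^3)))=-42467328000000000 / 480491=-88383191360.50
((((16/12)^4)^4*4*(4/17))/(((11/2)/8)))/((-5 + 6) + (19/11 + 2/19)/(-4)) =83562883710976/331502798421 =252.07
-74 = -74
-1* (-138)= 138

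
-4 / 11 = -0.36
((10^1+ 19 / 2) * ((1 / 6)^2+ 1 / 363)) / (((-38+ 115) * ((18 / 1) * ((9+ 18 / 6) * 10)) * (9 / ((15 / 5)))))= 247 / 206997120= 0.00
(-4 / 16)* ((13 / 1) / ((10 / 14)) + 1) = -24 / 5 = -4.80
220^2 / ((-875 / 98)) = -27104 / 5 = -5420.80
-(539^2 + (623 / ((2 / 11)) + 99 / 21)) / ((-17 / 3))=12345993 / 238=51873.92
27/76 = 0.36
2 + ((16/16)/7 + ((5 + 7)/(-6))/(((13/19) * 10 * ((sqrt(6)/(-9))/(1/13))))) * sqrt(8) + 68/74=114 * sqrt(3)/845 + 2 * sqrt(2)/7 + 108/37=3.56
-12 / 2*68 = -408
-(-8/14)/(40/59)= 59/70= 0.84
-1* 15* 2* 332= -9960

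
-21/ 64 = -0.33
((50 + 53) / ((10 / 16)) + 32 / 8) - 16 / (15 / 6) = 812 / 5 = 162.40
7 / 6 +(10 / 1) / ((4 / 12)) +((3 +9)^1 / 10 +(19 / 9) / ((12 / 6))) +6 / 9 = 1534 / 45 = 34.09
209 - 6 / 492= 17137 / 82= 208.99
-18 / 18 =-1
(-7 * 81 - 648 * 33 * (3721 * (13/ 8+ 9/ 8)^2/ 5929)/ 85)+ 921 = -6997413/ 8330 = -840.03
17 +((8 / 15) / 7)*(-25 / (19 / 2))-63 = -18434 / 399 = -46.20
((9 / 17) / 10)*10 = 9 / 17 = 0.53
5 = 5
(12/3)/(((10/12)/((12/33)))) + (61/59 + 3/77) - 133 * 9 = -27125837/22715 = -1194.18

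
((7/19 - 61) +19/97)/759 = -111383/1398837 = -0.08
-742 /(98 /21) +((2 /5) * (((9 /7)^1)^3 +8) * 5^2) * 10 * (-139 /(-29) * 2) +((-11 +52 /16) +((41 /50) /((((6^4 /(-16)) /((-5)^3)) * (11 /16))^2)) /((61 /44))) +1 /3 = 1671580108468757 /175163924628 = 9542.95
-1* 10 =-10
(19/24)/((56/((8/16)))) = 19/2688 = 0.01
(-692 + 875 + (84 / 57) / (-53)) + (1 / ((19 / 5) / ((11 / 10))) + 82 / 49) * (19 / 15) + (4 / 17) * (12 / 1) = 947621267 / 5032986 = 188.28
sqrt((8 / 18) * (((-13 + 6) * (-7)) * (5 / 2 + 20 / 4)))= 7 * sqrt(30) / 3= 12.78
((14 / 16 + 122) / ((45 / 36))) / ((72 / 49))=48167 / 720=66.90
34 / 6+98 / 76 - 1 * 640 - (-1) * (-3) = -72509 / 114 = -636.04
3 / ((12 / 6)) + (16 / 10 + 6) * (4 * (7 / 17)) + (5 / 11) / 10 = 13149 / 935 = 14.06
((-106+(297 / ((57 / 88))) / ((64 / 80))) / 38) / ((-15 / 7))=-31066 / 5415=-5.74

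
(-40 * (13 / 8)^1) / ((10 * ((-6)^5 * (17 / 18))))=13 / 14688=0.00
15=15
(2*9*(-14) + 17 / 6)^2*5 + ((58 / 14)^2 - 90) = 547452641 / 1764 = 310347.30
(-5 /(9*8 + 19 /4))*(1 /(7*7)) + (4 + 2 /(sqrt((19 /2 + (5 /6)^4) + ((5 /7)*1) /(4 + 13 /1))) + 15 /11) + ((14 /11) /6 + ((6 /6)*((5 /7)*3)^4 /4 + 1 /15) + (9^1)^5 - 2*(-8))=72*sqrt(183971977) /1545983 + 28739877219343 /486490620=59076.54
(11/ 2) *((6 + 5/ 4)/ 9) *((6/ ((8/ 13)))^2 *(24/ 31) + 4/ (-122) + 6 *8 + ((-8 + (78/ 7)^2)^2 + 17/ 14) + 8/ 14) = 4930647055279/ 81725238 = 60332.00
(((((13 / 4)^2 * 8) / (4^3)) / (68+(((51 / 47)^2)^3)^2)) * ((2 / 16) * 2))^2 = 385586659396697340851063194507866864859207441 / 17672379206868634398495778888037123739302788071424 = 0.00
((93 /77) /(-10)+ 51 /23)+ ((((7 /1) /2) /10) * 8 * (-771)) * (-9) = 344128263 /17710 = 19431.30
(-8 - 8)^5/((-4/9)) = 2359296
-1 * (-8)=8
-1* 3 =-3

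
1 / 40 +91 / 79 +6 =7.18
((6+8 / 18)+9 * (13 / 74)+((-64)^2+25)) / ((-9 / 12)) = -5499862 / 999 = -5505.37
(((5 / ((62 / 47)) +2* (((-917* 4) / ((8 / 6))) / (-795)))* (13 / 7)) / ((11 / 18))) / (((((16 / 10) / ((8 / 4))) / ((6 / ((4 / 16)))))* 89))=123540066 / 11259479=10.97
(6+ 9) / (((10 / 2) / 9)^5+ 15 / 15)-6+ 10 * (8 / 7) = 19.67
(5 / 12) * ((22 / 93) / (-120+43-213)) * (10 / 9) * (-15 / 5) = 55 / 48546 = 0.00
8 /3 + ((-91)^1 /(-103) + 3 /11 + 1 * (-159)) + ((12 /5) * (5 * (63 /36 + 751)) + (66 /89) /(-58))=77883421153 /8772819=8877.81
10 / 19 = 0.53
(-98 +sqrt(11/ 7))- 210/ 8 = -497/ 4 +sqrt(77)/ 7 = -123.00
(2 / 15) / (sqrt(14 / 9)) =sqrt(14) / 35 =0.11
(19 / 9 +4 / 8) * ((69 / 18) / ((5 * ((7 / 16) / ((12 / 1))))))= 17296 / 315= 54.91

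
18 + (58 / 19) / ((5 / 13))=2464 / 95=25.94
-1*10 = -10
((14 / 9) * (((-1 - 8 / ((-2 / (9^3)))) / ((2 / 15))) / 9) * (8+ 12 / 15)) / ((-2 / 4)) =-1795640 / 27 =-66505.19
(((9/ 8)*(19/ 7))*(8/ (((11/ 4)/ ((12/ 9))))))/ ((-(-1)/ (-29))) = -26448/ 77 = -343.48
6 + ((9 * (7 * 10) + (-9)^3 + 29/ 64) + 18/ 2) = -5347/ 64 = -83.55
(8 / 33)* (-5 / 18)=-20 / 297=-0.07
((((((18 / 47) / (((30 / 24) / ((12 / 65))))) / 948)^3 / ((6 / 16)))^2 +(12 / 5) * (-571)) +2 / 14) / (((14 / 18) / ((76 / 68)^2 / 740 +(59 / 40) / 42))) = -58750463947232733946419789688239444360709893171 / 906011134667525363246731374657223027343750000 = -64.85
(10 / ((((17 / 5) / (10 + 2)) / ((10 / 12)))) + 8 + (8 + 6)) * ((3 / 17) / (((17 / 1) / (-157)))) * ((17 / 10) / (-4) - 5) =44664459 / 98260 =454.55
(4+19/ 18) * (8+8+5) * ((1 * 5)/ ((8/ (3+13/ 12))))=156065/ 576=270.95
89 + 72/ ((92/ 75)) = 3397/ 23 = 147.70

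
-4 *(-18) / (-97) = -72 / 97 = -0.74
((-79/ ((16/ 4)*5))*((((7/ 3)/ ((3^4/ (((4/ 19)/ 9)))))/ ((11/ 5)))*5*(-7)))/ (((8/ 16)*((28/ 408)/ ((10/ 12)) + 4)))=3290350/ 158607801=0.02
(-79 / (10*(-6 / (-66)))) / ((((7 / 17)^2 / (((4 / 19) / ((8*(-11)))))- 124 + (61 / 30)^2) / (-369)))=-8340392610 / 49610831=-168.12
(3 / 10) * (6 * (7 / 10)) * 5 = 63 / 10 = 6.30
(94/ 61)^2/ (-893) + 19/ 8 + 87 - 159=-39380847/ 565592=-69.63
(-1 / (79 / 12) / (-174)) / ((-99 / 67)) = -134 / 226809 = -0.00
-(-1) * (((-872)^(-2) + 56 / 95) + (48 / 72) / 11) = 1549665727 / 2383803840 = 0.65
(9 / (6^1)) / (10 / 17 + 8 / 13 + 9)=663 / 4510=0.15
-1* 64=-64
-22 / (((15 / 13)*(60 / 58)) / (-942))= 1302158 / 75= 17362.11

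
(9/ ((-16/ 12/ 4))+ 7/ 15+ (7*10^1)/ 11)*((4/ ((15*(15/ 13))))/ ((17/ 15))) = -173056/ 42075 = -4.11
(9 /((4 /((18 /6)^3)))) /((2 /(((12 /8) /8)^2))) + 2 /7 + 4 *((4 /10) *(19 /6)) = 6.42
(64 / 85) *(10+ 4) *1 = 896 / 85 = 10.54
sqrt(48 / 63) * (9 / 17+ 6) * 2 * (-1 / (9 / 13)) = -3848 * sqrt(21) / 1071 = -16.46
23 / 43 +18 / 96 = 497 / 688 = 0.72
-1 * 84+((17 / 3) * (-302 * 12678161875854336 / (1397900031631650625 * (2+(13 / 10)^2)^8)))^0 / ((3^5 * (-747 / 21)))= -5082595 / 60507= -84.00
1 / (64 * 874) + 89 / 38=131009 / 55936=2.34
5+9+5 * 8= 54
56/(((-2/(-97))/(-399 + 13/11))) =-11885216/11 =-1080474.18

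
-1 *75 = -75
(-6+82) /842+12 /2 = 2564 /421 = 6.09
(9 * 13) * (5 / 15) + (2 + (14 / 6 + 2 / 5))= 656 / 15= 43.73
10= 10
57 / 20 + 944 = 946.85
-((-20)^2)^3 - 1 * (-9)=-63999991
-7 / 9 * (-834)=1946 / 3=648.67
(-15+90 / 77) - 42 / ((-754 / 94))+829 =23815534 / 29029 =820.40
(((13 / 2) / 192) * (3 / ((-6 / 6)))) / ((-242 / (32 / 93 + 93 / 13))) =9065 / 2880768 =0.00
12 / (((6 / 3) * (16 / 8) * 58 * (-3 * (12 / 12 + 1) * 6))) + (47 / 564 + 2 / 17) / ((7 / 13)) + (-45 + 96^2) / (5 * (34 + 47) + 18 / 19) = 543315593 / 23660056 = 22.96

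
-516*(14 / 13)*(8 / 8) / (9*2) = -1204 / 39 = -30.87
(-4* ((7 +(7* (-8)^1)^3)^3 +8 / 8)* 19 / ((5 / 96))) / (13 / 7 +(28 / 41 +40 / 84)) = 4859932599512064359424 / 1855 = 2619909757149360840.66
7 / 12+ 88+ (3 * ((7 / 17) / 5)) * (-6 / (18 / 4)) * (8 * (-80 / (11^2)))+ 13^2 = 6401195 / 24684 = 259.33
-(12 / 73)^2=-144 / 5329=-0.03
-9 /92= -0.10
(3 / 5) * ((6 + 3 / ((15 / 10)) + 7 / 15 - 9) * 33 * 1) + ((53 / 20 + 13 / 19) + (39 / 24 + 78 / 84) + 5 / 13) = -1482653 / 345800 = -4.29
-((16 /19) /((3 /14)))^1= -3.93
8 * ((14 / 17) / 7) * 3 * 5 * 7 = 1680 / 17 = 98.82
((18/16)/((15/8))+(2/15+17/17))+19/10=109/30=3.63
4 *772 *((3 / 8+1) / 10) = 2123 / 5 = 424.60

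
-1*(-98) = 98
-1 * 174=-174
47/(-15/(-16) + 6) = 752/111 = 6.77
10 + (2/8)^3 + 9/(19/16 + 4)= 62419/5312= 11.75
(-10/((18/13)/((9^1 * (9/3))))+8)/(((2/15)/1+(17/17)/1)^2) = -2475/17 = -145.59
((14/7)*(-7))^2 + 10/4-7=383/2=191.50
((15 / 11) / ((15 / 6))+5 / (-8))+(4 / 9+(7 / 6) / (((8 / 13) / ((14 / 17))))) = 12967 / 6732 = 1.93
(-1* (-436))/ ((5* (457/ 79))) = 34444/ 2285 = 15.07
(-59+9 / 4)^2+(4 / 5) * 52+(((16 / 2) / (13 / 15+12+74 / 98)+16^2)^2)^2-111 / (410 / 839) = 558030762983872484413367821 / 128741107885865680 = 4334518881.71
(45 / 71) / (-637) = -45 / 45227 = -0.00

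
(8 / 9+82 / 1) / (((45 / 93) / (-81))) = -69378 / 5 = -13875.60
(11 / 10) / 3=0.37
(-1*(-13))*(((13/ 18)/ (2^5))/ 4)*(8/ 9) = 169/ 2592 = 0.07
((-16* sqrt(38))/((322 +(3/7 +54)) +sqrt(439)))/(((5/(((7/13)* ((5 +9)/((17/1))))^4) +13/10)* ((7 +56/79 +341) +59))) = -173423661443200* sqrt(38)/216597079723125892167 +14281948589440* sqrt(16682)/6714509471416902657177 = -0.00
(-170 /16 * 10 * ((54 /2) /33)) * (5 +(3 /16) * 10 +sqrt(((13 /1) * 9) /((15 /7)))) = -765 * sqrt(1365) /44 - 19125 /32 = -1240.01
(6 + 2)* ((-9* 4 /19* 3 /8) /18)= -6 /19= -0.32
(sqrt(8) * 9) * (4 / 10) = 36 * sqrt(2) / 5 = 10.18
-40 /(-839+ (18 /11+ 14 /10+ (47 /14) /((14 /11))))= 431200 /8983253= 0.05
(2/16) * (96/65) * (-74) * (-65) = 888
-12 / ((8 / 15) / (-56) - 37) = 630 / 1943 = 0.32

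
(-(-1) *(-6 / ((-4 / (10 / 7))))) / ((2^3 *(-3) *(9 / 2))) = -5 / 252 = -0.02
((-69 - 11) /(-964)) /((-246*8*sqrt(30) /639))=-71*sqrt(30) /79048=-0.00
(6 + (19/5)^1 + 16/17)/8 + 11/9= 15697/6120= 2.56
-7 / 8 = -0.88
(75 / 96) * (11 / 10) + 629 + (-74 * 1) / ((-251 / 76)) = 10477997 / 16064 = 652.27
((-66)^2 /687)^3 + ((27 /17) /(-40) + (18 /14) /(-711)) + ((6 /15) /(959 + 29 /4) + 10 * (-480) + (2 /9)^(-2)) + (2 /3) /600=-710786541584911023307 /157084197876534600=-4524.88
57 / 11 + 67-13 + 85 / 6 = 4841 / 66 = 73.35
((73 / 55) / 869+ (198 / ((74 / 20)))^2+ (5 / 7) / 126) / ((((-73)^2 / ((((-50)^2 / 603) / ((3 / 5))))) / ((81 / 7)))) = 206582027721511250 / 4807859938895937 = 42.97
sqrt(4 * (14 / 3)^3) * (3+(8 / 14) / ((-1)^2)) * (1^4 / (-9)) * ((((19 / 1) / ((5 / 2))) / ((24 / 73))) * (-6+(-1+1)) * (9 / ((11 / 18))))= 16343.25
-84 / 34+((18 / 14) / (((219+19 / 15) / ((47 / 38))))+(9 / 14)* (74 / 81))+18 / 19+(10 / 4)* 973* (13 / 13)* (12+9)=6868744374265 / 134466192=51081.57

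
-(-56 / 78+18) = -674 / 39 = -17.28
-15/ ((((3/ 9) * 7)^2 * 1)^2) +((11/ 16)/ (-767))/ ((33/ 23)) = -44786663/ 88395216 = -0.51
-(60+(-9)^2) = -141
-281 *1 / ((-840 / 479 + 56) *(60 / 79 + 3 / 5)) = -53166605 / 13953408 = -3.81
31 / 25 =1.24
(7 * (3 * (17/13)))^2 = 127449/169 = 754.14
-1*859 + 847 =-12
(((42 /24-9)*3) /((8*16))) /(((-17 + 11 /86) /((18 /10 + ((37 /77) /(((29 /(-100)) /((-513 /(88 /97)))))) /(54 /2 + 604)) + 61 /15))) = 146987003329 /1985272593920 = 0.07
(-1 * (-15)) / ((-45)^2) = 1 / 135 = 0.01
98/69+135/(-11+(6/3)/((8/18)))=-17356/897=-19.35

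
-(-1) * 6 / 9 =2 / 3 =0.67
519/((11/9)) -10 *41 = 161/11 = 14.64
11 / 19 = 0.58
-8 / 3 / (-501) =8 / 1503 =0.01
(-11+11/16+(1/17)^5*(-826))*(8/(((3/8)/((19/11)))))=-17806011196/46855281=-380.02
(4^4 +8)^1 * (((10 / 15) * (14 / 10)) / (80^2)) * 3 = 231 / 2000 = 0.12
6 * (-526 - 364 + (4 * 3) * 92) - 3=1281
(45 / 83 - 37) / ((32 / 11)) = -16643 / 1328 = -12.53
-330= -330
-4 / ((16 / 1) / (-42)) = 10.50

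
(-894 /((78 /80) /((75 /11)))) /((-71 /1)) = 88.05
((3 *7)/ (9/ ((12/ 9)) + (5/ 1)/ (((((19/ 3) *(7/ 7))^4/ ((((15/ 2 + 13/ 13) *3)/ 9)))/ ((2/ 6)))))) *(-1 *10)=-36489880/ 1173399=-31.10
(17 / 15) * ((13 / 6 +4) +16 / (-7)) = 2771 / 630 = 4.40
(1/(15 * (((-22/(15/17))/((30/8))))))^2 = 225/2238016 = 0.00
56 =56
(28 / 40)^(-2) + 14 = 786 / 49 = 16.04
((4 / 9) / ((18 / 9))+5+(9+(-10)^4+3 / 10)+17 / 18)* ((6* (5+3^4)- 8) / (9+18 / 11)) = 839496416 / 1755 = 478345.54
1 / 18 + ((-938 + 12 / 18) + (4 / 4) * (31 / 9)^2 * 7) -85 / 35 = -971449 / 1134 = -856.66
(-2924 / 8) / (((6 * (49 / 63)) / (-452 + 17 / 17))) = 989043 / 28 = 35322.96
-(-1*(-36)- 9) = -27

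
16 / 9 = 1.78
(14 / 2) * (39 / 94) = 273 / 94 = 2.90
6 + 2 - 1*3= 5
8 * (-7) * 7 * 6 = -2352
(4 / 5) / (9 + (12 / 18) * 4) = 0.07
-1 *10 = -10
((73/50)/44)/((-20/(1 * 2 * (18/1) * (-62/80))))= 20367/440000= 0.05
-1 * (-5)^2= -25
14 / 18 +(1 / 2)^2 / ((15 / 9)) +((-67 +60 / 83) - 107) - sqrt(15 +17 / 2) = -2574899 / 14940 - sqrt(94) / 2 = -177.20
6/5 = 1.20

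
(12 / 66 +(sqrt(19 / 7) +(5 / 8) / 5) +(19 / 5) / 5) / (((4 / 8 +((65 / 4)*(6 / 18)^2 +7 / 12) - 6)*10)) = -9*sqrt(133) / 1960 - 21123 / 616000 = -0.09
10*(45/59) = 7.63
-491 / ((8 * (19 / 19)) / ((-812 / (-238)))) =-14239 / 68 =-209.40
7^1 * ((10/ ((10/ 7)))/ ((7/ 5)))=35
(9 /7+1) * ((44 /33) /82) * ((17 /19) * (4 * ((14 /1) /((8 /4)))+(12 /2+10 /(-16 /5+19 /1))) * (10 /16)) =0.72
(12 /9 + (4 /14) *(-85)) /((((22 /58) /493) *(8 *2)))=-3445577 /1848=-1864.49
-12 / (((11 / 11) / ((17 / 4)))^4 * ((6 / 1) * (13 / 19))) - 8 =-961.67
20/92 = 5/23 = 0.22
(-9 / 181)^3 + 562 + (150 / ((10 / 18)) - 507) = 1927165096 / 5929741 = 325.00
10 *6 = 60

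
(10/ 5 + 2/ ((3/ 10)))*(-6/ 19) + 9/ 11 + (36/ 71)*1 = -20947/ 14839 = -1.41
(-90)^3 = -729000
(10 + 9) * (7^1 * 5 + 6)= 779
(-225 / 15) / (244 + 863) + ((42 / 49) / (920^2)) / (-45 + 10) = -518421107 / 38259396000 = -0.01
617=617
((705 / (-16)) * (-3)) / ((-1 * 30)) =-4.41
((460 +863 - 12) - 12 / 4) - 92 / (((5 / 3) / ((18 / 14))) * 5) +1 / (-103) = 23320673 / 18025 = 1293.80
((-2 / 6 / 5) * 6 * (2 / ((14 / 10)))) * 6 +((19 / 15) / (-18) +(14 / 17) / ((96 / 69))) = -747223 / 257040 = -2.91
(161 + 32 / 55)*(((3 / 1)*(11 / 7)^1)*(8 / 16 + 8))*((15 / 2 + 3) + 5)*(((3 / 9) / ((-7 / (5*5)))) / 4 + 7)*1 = 2636781787 / 3920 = 672648.42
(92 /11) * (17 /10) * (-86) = -67252 /55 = -1222.76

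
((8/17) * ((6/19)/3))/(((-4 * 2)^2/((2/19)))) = 1/12274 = 0.00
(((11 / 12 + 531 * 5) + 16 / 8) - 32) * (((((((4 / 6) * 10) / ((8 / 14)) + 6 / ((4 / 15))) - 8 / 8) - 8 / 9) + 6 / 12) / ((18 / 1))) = 9295745 / 1944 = 4781.76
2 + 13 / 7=3.86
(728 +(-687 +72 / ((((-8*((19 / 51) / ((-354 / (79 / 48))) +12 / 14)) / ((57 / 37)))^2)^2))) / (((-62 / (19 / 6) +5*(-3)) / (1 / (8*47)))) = -1063281829728257287147388658352360043 / 335667936371567274172738167439866795000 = -0.00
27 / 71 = 0.38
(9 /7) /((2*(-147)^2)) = 1 /33614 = 0.00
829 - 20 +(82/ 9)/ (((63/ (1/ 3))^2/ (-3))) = 86694785/ 107163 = 809.00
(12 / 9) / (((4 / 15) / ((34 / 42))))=85 / 21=4.05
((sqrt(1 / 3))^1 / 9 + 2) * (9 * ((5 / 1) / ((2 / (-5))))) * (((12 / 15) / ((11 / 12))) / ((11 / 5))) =-10800 / 121 - 200 * sqrt(3) / 121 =-92.12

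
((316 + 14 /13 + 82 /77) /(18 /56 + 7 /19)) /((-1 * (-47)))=24202960 /2466607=9.81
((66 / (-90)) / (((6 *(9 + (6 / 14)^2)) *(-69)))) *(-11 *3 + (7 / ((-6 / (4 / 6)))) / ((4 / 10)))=-339031 / 50301000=-0.01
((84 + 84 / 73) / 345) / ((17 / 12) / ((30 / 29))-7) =-149184 / 3403333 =-0.04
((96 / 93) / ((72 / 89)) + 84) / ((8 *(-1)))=-2974 / 279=-10.66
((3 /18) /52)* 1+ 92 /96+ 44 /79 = 3119 /2054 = 1.52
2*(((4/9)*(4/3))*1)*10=320/27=11.85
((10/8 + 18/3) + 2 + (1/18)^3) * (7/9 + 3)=917099/26244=34.95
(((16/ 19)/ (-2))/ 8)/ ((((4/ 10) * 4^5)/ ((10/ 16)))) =-25/ 311296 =-0.00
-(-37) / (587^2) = 37 / 344569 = 0.00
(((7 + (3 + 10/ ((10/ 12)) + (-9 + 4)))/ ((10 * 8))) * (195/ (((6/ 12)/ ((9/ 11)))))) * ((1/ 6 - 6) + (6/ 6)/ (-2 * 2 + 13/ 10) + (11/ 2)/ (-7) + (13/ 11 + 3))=-1289977/ 6776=-190.37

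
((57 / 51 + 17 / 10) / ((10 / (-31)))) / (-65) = 14849 / 110500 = 0.13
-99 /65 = -1.52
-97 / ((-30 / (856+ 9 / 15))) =415451 / 150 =2769.67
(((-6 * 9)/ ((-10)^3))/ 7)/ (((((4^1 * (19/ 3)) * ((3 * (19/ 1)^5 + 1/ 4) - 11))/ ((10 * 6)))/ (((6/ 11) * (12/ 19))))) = 17496/ 20648407289125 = 0.00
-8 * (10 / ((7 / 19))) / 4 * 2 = -760 / 7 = -108.57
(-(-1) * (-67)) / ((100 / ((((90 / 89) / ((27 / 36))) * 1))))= -402 / 445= -0.90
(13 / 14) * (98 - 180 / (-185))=23803 / 259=91.90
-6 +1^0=-5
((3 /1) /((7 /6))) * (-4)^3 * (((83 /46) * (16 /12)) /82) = -31872 /6601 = -4.83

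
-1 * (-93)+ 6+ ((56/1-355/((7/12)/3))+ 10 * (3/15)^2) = -58461/35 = -1670.31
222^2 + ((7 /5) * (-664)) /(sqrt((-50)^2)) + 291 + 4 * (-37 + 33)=49540.41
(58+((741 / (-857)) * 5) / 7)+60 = 704177 / 5999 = 117.38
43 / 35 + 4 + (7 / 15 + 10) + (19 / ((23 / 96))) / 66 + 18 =927034 / 26565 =34.90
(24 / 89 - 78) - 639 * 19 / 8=-1135893 / 712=-1595.36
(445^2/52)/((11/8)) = 396050/143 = 2769.58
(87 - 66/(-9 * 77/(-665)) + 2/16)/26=0.92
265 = 265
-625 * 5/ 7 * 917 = -409375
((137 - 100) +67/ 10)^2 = 190969/ 100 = 1909.69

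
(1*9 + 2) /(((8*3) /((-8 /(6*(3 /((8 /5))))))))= -44 /135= -0.33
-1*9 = -9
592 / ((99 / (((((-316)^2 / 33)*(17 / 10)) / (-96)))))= -15702356 / 49005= -320.42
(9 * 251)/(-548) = -2259/548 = -4.12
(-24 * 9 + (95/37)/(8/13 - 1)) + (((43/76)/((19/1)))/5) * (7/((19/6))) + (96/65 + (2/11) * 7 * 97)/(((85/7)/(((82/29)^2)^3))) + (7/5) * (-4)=92294847902810655959003/18348707497454841650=5030.05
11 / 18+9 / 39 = 0.84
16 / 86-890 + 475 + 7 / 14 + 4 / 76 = -414.26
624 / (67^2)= 0.14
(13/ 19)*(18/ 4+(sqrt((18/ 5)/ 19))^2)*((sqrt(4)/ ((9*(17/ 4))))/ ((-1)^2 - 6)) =-5148/ 153425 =-0.03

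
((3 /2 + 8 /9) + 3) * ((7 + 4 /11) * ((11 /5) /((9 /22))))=1067 /5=213.40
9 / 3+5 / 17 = 56 / 17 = 3.29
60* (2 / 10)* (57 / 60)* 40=456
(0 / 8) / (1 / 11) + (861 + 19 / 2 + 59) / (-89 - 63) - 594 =-182435 / 304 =-600.12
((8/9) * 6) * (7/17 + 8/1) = 2288/51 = 44.86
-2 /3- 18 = -56 /3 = -18.67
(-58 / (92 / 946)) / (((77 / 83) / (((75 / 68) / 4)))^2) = -48322029375 / 917179648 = -52.69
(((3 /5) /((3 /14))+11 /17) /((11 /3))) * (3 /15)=879 /4675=0.19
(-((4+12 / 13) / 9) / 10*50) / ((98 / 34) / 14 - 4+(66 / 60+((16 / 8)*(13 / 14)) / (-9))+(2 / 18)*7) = 190400 / 147771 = 1.29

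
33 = 33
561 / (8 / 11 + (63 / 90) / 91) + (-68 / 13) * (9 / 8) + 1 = 20724503 / 27326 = 758.42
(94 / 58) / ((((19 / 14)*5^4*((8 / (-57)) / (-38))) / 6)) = 56259 / 18125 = 3.10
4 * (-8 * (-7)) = 224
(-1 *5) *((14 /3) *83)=-1936.67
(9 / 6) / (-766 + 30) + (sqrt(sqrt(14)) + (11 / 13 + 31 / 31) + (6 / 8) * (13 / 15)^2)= 14^(1 / 4) + 3455171 / 1435200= 4.34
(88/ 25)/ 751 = 88/ 18775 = 0.00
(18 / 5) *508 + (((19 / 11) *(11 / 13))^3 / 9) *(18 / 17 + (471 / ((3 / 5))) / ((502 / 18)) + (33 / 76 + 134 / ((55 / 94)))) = 2739315669221 / 1427823540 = 1918.53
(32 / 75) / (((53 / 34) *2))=544 / 3975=0.14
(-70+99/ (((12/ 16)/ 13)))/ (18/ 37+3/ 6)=121804/ 73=1668.55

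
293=293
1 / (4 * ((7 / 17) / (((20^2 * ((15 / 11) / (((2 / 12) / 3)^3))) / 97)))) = 148716000 / 7469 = 19911.10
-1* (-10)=10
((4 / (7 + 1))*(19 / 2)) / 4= 19 / 16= 1.19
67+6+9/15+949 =5113/5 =1022.60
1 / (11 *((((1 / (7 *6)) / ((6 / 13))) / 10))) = 2520 / 143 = 17.62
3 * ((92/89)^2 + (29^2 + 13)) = 20318994/7921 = 2565.21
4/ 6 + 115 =347/ 3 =115.67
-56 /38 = -1.47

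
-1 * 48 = -48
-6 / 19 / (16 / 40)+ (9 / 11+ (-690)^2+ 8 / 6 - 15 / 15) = 298514927 / 627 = 476100.36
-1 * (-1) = 1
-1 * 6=-6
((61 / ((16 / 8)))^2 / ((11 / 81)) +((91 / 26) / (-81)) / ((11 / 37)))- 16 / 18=24409795 / 3564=6848.99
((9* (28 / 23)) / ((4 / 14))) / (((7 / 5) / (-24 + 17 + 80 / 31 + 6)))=30870 / 713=43.30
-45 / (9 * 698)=-5 / 698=-0.01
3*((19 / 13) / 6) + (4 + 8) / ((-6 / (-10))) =20.73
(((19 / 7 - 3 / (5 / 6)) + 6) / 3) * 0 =0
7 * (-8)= -56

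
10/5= 2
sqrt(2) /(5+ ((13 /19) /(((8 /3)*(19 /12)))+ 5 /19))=722*sqrt(2) /3917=0.26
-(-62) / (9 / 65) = 4030 / 9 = 447.78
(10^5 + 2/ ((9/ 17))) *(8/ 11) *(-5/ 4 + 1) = -1800068/ 99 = -18182.51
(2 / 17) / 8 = 1 / 68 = 0.01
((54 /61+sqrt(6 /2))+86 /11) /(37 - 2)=sqrt(3) /35+1168 /4697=0.30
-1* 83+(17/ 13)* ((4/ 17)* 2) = -1071/ 13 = -82.38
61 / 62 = 0.98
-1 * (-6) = 6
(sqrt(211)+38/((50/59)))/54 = sqrt(211)/54+1121/1350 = 1.10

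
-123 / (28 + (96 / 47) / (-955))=-5520855 / 1256684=-4.39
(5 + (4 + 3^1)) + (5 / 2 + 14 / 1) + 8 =73 / 2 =36.50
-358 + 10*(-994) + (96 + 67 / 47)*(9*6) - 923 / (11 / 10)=-3037950 / 517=-5876.11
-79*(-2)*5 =790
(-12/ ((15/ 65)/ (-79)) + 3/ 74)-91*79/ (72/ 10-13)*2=14135715/ 2146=6587.01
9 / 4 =2.25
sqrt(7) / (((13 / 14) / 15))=210 * sqrt(7) / 13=42.74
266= 266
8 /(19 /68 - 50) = -544 /3381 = -0.16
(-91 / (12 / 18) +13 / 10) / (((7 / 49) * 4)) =-1183 / 5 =-236.60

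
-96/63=-32/21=-1.52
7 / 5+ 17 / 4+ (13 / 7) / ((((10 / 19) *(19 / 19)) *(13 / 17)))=1437 / 140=10.26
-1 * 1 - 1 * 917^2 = -840890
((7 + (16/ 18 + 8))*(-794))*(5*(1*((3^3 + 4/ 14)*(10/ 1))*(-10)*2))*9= 21686522000/ 7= 3098074571.43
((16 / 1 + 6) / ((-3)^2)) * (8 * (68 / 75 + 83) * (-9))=-1107568 / 75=-14767.57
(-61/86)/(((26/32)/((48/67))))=-23424/37453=-0.63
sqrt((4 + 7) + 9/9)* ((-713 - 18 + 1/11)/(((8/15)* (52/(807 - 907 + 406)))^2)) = -5293360125* sqrt(3)/29744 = -308242.63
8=8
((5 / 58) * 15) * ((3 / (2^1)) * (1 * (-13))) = -2925 / 116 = -25.22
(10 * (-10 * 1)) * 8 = -800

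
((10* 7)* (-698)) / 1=-48860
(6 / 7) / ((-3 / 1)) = -2 / 7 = -0.29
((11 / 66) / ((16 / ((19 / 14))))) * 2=19 / 672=0.03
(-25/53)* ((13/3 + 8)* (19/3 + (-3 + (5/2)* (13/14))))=-439375/13356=-32.90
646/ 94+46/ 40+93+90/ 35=681647/ 6580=103.59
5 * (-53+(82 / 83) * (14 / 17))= -368175 / 1411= -260.93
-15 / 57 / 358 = -0.00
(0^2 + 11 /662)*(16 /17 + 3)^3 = 1.02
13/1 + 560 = 573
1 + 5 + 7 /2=19 /2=9.50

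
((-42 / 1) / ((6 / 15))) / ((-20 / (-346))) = -3633 / 2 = -1816.50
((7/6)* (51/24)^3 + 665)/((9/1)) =2077271/27648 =75.13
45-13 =32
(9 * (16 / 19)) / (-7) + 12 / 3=388 / 133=2.92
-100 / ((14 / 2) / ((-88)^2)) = -110628.57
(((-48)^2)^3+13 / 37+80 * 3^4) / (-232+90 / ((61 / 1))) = -27604457303401 / 520294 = -53055498.05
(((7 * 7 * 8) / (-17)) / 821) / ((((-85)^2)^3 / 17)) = -392 / 309639752328125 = -0.00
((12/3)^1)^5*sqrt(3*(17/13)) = 2028.21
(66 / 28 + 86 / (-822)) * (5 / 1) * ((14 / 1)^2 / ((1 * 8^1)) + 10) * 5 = 7452575 / 3836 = 1942.80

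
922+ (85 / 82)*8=930.29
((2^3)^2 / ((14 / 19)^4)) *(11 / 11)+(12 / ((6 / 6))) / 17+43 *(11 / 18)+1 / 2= 89852657 / 367353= 244.59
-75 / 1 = -75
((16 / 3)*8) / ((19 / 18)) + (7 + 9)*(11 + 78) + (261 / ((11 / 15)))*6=752374 / 209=3599.88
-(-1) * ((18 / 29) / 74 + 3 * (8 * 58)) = 1493625 / 1073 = 1392.01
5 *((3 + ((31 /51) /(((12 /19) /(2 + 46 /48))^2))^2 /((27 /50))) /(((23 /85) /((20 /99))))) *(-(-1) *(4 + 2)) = 10035964998996729125 /1348177079107584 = 7444.10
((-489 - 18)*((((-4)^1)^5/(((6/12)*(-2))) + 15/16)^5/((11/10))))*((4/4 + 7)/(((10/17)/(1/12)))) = -3407394792509030134783127/5767168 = -590826345358593704.01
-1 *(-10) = 10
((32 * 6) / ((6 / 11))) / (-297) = -32 / 27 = -1.19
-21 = -21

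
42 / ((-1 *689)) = -42 / 689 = -0.06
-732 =-732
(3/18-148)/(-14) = 887/84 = 10.56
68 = 68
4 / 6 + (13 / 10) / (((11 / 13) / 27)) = 42.15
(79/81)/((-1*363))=-79/29403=-0.00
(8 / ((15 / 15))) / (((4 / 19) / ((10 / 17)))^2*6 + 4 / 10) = 36100 / 5273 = 6.85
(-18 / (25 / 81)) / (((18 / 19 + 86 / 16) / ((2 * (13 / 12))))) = -480168 / 24025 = -19.99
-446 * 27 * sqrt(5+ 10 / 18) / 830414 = -10035 * sqrt(2) / 415207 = -0.03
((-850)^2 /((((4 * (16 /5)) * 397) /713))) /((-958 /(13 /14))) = -8371065625 /85193024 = -98.26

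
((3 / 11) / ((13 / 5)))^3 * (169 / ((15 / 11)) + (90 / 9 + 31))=556650 / 2924207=0.19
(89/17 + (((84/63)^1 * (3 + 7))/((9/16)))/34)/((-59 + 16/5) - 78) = -13615/307071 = -0.04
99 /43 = 2.30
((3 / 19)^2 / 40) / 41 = 9 / 592040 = 0.00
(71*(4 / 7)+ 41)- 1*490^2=-1680129 / 7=-240018.43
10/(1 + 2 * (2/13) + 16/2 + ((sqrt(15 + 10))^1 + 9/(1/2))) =13/42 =0.31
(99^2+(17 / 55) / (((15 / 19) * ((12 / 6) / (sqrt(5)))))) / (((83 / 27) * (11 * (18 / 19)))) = 6137 * sqrt(5) / 1004300+50787 / 166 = 305.96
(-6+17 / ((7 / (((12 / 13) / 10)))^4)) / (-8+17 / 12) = 3085872980616 / 3385888699375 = 0.91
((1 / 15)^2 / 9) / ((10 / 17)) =17 / 20250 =0.00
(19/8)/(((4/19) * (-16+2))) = -361/448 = -0.81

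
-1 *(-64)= 64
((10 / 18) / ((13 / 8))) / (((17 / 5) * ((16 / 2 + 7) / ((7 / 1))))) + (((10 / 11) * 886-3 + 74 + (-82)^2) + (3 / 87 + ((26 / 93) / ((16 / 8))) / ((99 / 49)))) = 448493946665 / 59007663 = 7600.61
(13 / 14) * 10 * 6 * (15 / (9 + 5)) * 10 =29250 / 49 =596.94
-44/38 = -22/19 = -1.16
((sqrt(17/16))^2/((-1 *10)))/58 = -17/9280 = -0.00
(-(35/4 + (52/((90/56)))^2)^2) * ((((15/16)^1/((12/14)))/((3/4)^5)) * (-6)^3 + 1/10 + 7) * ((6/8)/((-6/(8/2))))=-6504213179875285721/11809800000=-550747106.63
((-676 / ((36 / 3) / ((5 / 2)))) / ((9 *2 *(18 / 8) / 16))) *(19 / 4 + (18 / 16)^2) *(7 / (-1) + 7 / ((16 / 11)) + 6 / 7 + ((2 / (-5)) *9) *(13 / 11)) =29070535 / 15552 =1869.25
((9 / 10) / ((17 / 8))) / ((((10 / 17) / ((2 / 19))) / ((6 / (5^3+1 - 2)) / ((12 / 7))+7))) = 15687 / 29450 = 0.53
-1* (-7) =7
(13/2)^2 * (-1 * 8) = -338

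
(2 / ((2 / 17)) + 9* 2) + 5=40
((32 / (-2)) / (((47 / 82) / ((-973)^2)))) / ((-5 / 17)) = 21115843616 / 235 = 89854653.69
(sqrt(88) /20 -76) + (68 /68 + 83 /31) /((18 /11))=-73.28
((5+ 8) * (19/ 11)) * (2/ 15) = 494/ 165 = 2.99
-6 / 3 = -2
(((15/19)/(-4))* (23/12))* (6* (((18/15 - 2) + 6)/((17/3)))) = -2691/1292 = -2.08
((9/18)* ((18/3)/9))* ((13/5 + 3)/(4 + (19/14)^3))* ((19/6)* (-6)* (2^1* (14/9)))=-40874624/2407725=-16.98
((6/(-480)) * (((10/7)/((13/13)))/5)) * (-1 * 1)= 1/280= 0.00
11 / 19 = 0.58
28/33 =0.85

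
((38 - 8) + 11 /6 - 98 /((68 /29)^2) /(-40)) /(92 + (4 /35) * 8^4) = 0.06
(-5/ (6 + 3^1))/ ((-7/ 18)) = 10/ 7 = 1.43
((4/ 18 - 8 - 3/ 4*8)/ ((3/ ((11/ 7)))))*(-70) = 13640/ 27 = 505.19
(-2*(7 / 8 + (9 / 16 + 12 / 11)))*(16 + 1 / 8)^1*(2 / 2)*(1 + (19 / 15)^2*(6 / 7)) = -4772269 / 24640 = -193.68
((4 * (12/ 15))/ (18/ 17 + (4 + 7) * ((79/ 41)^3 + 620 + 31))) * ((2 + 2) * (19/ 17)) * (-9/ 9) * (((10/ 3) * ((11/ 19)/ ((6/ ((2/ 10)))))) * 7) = -42455336/ 47720669895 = -0.00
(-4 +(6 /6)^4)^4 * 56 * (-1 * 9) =-40824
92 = 92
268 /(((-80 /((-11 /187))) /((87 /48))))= 1943 /5440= 0.36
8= 8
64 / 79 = 0.81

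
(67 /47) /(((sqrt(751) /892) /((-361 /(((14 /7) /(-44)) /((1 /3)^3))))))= 13648.60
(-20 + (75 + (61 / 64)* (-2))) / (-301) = -1699 / 9632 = -0.18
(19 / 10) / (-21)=-19 / 210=-0.09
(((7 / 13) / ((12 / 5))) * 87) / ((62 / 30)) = 15225 / 1612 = 9.44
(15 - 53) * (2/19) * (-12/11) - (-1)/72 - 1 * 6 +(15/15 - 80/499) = -0.78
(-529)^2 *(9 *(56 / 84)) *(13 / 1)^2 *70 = 19863114180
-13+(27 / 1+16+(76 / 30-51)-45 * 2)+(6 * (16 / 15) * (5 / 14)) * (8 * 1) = -9469 / 105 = -90.18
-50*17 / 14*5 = -2125 / 7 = -303.57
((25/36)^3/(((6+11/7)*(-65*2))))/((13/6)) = -21875/139299264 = -0.00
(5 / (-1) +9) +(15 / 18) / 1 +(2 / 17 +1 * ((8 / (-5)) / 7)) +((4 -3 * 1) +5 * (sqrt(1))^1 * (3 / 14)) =12127 / 1785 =6.79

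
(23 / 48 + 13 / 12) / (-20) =-5 / 64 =-0.08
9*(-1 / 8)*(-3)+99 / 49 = 2115 / 392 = 5.40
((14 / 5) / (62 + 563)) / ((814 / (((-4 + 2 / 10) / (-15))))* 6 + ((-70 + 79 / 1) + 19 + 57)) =266 / 1149734375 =0.00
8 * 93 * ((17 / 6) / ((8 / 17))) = 8959 / 2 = 4479.50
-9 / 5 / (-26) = 9 / 130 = 0.07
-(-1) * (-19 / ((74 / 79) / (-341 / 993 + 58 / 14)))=-19820705 / 257187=-77.07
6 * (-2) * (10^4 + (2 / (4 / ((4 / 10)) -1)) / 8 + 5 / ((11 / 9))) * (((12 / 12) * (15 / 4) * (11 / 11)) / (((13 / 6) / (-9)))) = 534820185 / 286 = 1870000.65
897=897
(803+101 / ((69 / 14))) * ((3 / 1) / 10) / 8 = 56821 / 1840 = 30.88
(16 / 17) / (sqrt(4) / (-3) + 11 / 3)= 16 / 51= 0.31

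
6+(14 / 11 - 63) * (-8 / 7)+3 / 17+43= 22388 / 187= 119.72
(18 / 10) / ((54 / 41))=41 / 30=1.37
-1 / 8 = -0.12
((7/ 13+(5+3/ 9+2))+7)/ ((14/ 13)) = 290/ 21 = 13.81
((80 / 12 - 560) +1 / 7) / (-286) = 11617 / 6006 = 1.93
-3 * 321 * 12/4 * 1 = -2889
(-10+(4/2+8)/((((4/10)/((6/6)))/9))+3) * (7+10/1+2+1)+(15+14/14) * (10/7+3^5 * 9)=275624/7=39374.86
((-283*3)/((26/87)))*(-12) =443178/13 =34090.62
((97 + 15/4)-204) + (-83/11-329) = -19351/44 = -439.80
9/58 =0.16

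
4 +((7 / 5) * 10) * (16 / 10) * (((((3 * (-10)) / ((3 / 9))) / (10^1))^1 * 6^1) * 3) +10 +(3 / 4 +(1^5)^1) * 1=-72261 / 20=-3613.05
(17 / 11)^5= 8.82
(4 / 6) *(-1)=-2 / 3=-0.67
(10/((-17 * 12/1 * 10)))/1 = -1/204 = -0.00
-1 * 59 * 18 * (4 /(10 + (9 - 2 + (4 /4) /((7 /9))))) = -3717 /16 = -232.31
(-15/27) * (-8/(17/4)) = 160/153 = 1.05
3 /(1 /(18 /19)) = 54 /19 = 2.84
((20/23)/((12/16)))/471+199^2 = 1286992979/32499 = 39601.00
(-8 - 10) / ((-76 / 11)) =99 / 38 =2.61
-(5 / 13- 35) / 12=75 / 26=2.88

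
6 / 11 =0.55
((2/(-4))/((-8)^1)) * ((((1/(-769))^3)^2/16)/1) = 1/52941714797869793536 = 0.00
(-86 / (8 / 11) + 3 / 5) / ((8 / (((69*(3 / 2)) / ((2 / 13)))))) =-9893.63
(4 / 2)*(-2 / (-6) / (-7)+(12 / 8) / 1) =2.90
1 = 1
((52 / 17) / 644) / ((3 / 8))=0.01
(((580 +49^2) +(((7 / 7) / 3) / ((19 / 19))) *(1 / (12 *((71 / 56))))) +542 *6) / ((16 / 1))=3982901 / 10224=389.56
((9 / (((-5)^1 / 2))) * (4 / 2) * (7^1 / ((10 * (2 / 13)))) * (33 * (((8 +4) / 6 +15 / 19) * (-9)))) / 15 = 4297293 / 2375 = 1809.39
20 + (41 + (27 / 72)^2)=3913 / 64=61.14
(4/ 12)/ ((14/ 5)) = 5/ 42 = 0.12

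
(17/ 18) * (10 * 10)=850/ 9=94.44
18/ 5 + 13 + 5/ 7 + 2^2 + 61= 2881/ 35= 82.31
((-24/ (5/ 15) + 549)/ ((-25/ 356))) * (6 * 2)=-81509.76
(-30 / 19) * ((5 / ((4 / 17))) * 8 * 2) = -10200 / 19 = -536.84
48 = 48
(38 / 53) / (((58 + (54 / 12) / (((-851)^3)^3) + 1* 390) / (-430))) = -7649764907442254277567576834680 / 11116035371010335713988038210211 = -0.69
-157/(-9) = 157/9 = 17.44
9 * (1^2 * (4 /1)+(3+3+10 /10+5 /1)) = 144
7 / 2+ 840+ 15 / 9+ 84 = 5575 / 6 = 929.17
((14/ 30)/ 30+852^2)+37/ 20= 725905.87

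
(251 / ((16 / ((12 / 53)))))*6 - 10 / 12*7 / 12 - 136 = -439507 / 3816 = -115.17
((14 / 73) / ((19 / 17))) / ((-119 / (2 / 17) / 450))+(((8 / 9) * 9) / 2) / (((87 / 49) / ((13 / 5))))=59296292 / 10256865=5.78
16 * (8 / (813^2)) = 0.00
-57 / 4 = -14.25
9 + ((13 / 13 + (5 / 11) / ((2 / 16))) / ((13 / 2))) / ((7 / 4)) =9417 / 1001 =9.41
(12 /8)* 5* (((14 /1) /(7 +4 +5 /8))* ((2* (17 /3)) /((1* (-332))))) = -2380 /7719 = -0.31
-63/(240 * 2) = -21/160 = -0.13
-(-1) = 1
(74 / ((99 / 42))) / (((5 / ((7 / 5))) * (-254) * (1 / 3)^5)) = -293706 / 34925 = -8.41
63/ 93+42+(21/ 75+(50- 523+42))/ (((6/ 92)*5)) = -14859043/ 11625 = -1278.20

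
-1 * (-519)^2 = -269361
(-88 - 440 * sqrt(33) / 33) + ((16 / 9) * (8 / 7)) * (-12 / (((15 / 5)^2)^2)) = -150200 / 1701 - 40 * sqrt(33) / 3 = -164.90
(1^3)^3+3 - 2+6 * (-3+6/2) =2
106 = 106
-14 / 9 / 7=-0.22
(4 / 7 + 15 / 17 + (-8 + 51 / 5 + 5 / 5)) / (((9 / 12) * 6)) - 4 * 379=-2704214 / 1785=-1514.97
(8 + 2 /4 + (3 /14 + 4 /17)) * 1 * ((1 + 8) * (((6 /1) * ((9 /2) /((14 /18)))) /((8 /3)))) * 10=10485.39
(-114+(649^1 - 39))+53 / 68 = 33781 / 68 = 496.78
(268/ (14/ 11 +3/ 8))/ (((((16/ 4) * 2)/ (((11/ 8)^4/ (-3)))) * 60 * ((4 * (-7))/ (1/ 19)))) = 10790417/ 14218444800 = 0.00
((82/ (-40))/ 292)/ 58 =-41/ 338720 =-0.00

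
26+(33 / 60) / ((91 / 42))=3413 / 130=26.25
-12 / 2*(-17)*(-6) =-612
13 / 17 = 0.76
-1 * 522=-522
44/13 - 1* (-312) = 315.38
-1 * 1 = -1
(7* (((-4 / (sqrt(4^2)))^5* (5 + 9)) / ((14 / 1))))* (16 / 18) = -56 / 9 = -6.22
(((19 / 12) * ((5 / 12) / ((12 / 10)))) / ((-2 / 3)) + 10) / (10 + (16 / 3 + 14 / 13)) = 13741 / 24576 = 0.56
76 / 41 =1.85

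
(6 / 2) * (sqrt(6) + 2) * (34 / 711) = 68 / 237 + 34 * sqrt(6) / 237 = 0.64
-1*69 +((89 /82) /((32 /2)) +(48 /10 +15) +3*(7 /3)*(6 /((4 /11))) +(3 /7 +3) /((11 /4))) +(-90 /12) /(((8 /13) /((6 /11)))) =30795581 /505120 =60.97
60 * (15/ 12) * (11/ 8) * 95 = 78375/ 8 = 9796.88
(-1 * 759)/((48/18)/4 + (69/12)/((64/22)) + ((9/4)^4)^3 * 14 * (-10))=415236096/1289350785695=0.00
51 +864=915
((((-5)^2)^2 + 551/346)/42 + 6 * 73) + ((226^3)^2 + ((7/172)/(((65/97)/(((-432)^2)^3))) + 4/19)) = 528002468248170.25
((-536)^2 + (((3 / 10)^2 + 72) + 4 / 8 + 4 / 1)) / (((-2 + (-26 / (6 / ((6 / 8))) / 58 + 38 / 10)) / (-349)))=-34217623334 / 595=-57508610.65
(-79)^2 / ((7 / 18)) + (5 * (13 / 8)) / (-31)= 27859369 / 1736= 16048.02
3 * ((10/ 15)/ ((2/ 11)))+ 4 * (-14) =-45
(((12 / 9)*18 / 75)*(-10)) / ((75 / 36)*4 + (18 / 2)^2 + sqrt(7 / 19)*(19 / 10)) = -257280 / 7181203 + 288*sqrt(133) / 7181203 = -0.04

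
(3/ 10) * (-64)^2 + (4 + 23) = 1255.80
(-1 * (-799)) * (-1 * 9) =-7191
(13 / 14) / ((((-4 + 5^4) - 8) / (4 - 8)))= -26 / 4291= -0.01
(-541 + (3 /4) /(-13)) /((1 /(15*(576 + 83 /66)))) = -5359576825 /1144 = -4684944.78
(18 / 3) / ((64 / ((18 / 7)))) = 27 / 112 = 0.24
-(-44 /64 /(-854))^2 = -121 /186704896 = -0.00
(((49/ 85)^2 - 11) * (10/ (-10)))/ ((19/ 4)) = 308296/ 137275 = 2.25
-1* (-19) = 19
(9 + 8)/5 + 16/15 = 67/15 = 4.47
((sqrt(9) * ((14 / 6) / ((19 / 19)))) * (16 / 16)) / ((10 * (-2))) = -7 / 20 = -0.35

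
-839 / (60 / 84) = -5873 / 5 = -1174.60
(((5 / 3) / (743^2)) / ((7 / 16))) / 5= 0.00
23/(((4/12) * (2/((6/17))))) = 207/17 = 12.18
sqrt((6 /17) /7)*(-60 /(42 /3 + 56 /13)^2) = -2535*sqrt(714) /1685159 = -0.04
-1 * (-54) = 54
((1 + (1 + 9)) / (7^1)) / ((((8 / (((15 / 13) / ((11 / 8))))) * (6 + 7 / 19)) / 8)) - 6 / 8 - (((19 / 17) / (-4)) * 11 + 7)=-1673229 / 374374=-4.47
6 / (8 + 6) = 3 / 7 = 0.43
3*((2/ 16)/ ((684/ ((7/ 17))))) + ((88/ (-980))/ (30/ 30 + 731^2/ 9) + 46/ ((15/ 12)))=74696865432163/ 2029793757600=36.80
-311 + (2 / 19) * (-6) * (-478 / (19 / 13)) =-37703 / 361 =-104.44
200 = 200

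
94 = 94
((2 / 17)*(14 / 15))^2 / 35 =112 / 325125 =0.00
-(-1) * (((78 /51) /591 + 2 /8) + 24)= 974663 /40188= 24.25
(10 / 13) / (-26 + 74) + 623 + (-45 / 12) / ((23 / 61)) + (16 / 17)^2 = 1273261633 / 2073864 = 613.96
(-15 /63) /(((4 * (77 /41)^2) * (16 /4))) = -8405 /1992144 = -0.00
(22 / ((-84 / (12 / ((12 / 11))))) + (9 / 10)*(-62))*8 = -49292 / 105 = -469.45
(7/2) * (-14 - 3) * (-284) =16898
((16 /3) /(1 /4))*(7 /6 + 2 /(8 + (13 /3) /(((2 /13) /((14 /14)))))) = 50912 /1953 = 26.07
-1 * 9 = -9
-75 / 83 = -0.90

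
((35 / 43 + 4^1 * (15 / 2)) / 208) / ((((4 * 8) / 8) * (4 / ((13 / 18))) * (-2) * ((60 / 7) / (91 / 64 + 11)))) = -491575 / 101449728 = -0.00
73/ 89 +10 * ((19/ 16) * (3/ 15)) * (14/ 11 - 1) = 11497/ 7832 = 1.47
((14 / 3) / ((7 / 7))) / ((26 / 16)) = 112 / 39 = 2.87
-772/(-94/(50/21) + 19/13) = 62725/3089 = 20.31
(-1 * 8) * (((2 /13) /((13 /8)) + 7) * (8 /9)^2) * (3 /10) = -306944 /22815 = -13.45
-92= -92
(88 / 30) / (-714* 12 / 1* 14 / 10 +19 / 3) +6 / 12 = 179745 / 359666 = 0.50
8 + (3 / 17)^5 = 8.00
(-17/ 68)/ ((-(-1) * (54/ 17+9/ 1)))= -17/ 828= -0.02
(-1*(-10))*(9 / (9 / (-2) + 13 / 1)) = 10.59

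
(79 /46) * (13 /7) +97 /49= 11651 /2254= 5.17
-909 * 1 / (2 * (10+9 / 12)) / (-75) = 606 / 1075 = 0.56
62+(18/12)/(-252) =10415/168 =61.99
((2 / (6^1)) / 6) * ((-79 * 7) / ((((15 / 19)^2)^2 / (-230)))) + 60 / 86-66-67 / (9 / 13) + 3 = 70651434857 / 3918375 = 18030.80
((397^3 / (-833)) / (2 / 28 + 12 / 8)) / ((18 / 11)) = -62570773 / 2142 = -29211.38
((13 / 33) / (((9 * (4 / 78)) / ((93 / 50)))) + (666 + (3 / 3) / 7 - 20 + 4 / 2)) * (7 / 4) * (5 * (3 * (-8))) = -15008773 / 110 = -136443.39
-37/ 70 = -0.53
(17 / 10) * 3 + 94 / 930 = 4837 / 930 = 5.20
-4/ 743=-0.01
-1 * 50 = -50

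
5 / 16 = 0.31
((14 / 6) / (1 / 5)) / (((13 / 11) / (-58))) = -22330 / 39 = -572.56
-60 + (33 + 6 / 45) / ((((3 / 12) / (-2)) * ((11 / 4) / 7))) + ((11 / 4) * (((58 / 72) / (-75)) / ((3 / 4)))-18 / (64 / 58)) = -267680291 / 356400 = -751.07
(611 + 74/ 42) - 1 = 12847/ 21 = 611.76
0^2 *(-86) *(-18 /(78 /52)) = 0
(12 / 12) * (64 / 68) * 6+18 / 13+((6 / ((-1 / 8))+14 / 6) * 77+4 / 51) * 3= -2329723 / 221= -10541.73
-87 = -87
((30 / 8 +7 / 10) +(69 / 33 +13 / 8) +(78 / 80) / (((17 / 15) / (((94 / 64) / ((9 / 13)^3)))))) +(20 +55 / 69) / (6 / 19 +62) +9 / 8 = 221629647667 / 16499324160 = 13.43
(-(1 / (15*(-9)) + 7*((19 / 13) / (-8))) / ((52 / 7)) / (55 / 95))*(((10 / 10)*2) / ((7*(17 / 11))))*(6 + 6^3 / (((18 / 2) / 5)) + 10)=343121 / 45630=7.52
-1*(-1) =1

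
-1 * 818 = -818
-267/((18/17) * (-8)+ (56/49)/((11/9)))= 116501/3288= 35.43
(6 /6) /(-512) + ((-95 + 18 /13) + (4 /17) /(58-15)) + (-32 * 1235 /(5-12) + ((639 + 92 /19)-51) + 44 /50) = 99426578836061 /16177907200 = 6145.82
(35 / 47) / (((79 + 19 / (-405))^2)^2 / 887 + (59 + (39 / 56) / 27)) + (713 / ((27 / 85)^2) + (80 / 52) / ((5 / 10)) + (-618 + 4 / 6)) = 168478267219311411988690215869 / 26111875774109588220199689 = 6452.17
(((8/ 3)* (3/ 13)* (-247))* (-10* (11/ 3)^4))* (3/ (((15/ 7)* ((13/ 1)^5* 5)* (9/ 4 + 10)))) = 17803456/ 1052615655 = 0.02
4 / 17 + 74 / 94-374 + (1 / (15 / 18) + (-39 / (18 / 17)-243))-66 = -17201131 / 23970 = -717.61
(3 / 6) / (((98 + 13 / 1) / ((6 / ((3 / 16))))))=16 / 111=0.14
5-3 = 2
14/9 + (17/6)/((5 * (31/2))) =2221/1395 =1.59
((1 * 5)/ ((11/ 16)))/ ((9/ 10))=800/ 99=8.08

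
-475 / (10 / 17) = -1615 / 2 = -807.50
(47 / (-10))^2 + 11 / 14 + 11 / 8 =33951 / 1400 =24.25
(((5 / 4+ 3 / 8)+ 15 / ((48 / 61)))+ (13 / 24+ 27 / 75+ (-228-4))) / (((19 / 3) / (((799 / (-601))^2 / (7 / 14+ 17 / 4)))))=-161191783693 / 13039356100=-12.36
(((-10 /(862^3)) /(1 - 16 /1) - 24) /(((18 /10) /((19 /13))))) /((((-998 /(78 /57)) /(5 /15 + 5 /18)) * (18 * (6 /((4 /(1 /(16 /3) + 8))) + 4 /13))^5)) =0.00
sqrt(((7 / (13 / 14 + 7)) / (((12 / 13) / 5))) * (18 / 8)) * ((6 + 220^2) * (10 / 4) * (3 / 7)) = 363045 * sqrt(4810) / 148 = 170126.23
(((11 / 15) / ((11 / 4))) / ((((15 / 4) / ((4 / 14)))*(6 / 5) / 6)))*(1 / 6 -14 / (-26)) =176 / 2457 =0.07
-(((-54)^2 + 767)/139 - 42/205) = -749177/28495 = -26.29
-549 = -549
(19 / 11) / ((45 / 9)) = 19 / 55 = 0.35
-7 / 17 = -0.41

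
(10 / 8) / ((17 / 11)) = 0.81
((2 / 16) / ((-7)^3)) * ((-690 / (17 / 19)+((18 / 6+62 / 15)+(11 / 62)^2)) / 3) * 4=748899509 / 2017292760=0.37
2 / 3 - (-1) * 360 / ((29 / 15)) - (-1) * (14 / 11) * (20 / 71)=12721858 / 67947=187.23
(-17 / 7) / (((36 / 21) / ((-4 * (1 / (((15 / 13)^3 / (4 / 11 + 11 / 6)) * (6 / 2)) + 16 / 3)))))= 13200721 / 400950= 32.92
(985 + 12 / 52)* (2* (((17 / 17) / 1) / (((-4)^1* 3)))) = -6404 / 39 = -164.21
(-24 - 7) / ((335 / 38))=-1178 / 335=-3.52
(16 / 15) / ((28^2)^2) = 1 / 576240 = 0.00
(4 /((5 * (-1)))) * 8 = -32 /5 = -6.40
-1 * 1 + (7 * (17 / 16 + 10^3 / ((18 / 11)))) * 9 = 617055 / 16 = 38565.94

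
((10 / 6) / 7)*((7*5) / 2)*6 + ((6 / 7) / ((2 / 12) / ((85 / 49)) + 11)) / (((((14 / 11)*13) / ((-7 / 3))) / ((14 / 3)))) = 1835435 / 73567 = 24.95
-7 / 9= -0.78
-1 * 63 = -63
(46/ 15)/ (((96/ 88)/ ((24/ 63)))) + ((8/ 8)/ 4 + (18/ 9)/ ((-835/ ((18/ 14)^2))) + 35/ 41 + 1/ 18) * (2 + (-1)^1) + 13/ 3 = 1188392971/ 181171620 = 6.56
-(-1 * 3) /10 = 3 /10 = 0.30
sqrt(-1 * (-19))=sqrt(19)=4.36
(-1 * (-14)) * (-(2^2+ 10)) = -196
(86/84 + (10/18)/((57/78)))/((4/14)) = 4271/684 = 6.24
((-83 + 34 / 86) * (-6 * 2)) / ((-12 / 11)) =-39072 / 43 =-908.65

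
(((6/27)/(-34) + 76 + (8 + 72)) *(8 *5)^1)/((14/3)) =477340/357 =1337.09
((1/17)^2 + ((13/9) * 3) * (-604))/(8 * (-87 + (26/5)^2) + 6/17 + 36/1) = 56730625/9609114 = 5.90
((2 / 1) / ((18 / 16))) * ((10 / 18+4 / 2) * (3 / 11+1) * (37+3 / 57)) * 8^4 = 1350565888 / 1539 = 877560.68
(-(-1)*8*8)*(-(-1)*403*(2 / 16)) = 3224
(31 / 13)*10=310 / 13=23.85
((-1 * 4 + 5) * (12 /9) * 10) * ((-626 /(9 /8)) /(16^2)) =-1565 /54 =-28.98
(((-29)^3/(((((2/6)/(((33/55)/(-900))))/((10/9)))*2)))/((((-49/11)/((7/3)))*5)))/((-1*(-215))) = -268279/20317500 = -0.01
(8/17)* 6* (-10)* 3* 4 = -5760/17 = -338.82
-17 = -17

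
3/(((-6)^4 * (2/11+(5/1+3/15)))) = 55/127872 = 0.00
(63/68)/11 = 63/748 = 0.08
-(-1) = 1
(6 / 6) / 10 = 1 / 10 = 0.10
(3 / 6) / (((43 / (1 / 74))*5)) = 0.00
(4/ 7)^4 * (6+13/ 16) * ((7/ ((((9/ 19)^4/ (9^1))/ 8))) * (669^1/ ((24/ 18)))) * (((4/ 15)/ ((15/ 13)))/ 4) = 1317768419552/ 6251175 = 210803.32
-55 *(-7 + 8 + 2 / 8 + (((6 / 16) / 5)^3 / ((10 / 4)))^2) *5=-352000008019 / 1024000000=-343.75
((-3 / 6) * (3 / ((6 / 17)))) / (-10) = 17 / 40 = 0.42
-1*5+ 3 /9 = -14 /3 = -4.67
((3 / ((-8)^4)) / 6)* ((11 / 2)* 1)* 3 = 33 / 16384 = 0.00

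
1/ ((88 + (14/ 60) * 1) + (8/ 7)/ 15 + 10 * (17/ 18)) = 126/ 12317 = 0.01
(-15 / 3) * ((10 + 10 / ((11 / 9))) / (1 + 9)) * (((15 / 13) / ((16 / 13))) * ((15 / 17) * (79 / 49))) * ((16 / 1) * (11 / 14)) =-888750 / 5831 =-152.42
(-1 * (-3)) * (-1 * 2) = -6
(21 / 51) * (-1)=-7 / 17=-0.41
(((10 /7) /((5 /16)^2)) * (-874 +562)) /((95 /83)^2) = -1100476416 /315875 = -3483.90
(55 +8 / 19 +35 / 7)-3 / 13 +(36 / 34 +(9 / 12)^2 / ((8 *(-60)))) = 658381003 / 10749440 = 61.25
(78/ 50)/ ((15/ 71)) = 923/ 125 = 7.38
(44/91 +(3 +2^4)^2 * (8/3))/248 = 65735/16926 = 3.88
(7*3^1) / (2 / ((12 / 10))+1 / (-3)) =63 / 4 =15.75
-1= -1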